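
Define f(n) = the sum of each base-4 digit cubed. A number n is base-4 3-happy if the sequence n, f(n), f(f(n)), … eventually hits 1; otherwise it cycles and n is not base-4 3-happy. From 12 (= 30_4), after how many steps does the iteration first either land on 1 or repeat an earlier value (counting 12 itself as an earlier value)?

4

12 = (3,0)_4 → 3³ + 0³ = 27
27 = (1,2,3)_4 → 1³ + 2³ + 3³ = 36
36 = (2,1,0)_4 → 2³ + 1³ + 0³ = 9
9 = (2,1)_4 → 2³ + 1³ = 9  — 9 repeats.
That took 4 steps.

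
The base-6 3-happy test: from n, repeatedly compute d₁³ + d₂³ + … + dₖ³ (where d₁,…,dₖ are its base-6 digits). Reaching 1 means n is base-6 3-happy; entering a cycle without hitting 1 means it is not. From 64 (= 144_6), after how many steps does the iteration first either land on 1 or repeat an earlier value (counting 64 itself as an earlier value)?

64 = (1,4,4)_6 → 1³ + 4³ + 4³ = 129
129 = (3,3,3)_6 → 3³ + 3³ + 3³ = 81
81 = (2,1,3)_6 → 2³ + 1³ + 3³ = 36
36 = (1,0,0)_6 → 1³ + 0³ + 0³ = 1  — reached 1.
That took 4 steps.

4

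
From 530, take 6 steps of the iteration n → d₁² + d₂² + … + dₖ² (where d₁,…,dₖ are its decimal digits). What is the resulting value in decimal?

145

530 → 5² + 3² + 0² = 34
34 → 3² + 4² = 25
25 → 2² + 5² = 29
29 → 2² + 9² = 85
85 → 8² + 5² = 89
89 → 8² + 9² = 145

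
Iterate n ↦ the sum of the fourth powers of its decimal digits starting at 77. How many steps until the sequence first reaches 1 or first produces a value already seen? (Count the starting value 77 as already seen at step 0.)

13

77 → 4802
4802 → 4368
4368 → 5729
5729 → 9603
9603 → 7938
7938 → 13139
13139 → 6725
6725 → 4338
4338 → 4514
4514 → 1138
1138 → 4179
4179 → 9219
9219 → 13139  — 13139 repeats.
That took 13 steps.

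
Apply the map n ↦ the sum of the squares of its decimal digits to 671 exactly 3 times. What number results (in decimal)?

1

671 → 6² + 7² + 1² = 86
86 → 8² + 6² = 100
100 → 1² + 0² + 0² = 1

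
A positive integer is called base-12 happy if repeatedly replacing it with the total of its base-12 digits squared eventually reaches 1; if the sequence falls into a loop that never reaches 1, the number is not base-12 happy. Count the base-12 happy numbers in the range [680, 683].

1

680: 680 → 144 → 1  — base-12 happy
681: 681 → 161 → 27 → 13 → 2 → 4 → 16 → 17 → 26 → 8 → 64 → 41 → 34 → 104 → 128 → 164 → 66 → 61 → 26  — not base-12 happy
682: 682 → 180 → 10 → 100 → 80 → 100  — not base-12 happy
683: 683 → 201 → 98 → 68 → 89 → 74 → 40 → 25 → 5 → 25  — not base-12 happy
base-12 happy: 680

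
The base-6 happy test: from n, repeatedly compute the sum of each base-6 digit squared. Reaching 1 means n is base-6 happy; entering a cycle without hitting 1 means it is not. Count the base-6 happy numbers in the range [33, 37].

1

33: 33 → 34 → 41 → 26 → 20 → 13 → 5 → 25 → 17 → 29 → 41  (repeats 41)
34: 34 → 41 → 26 → 20 → 13 → 5 → 25 → 17 → 29 → 41  (repeats 41)
35: 35 → 50 → 9 → 10 → 17 → 29 → 41 → 26 → 20 → 13 → 5 → 25 → 17  (repeats 17)
36: 36 → 1  (reaches 1)
37: 37 → 2 → 4 → 16 → 20 → 13 → 5 → 25 → 17 → 29 → 41 → 26 → 20  (repeats 20)
base-6 happy: 36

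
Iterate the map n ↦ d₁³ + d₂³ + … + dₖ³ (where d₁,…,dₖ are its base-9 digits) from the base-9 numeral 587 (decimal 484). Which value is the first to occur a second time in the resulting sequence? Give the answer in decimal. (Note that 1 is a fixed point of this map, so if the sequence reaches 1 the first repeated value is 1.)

484 = (5,8,7)_9 → 5³ + 8³ + 7³ = 980
980 = (1,3,0,8)_9 → 1³ + 3³ + 0³ + 8³ = 540
540 = (6,6,0)_9 → 6³ + 6³ + 0³ = 432
432 = (5,3,0)_9 → 5³ + 3³ + 0³ = 152
152 = (1,7,8)_9 → 1³ + 7³ + 8³ = 856
856 = (1,1,5,1)_9 → 1³ + 1³ + 5³ + 1³ = 128
128 = (1,5,2)_9 → 1³ + 5³ + 2³ = 134
134 = (1,5,8)_9 → 1³ + 5³ + 8³ = 638
638 = (7,7,8)_9 → 7³ + 7³ + 8³ = 1198
1198 = (1,5,7,1)_9 → 1³ + 5³ + 7³ + 1³ = 470
470 = (5,7,2)_9 → 5³ + 7³ + 2³ = 476
476 = (5,7,8)_9 → 5³ + 7³ + 8³ = 980  — 980 already appeared earlier.

980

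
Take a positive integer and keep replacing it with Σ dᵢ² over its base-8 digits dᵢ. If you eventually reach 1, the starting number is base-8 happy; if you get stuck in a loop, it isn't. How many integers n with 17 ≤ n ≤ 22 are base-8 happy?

1

17: 17 → 5 → 25 → 10 → 5  (repeats 5)
18: 18 → 8 → 1  (reaches 1)
19: 19 → 13 → 26 → 13  (repeats 13)
20: 20 → 20  (repeats 20)
21: 21 → 29 → 34 → 20 → 20  (repeats 20)
22: 22 → 40 → 25 → 10 → 5 → 25  (repeats 25)
base-8 happy: 18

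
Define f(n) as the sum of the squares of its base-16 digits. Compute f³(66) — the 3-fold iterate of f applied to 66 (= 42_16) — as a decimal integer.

66 = (4,2)_16 → 4² + 2² = 16 + 4 = 20
20 = (1,4)_16 → 1² + 4² = 1 + 16 = 17
17 = (1,1)_16 → 1² + 1² = 1 + 1 = 2

2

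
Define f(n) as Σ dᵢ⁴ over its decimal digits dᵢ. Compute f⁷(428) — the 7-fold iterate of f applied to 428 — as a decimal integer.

428 → 4⁴ + 2⁴ + 8⁴ = 256 + 16 + 4096 = 4368
4368 → 4⁴ + 3⁴ + 6⁴ + 8⁴ = 256 + 81 + 1296 + 4096 = 5729
5729 → 5⁴ + 7⁴ + 2⁴ + 9⁴ = 625 + 2401 + 16 + 6561 = 9603
9603 → 9⁴ + 6⁴ + 0⁴ + 3⁴ = 6561 + 1296 + 0 + 81 = 7938
7938 → 7⁴ + 9⁴ + 3⁴ + 8⁴ = 2401 + 6561 + 81 + 4096 = 13139
13139 → 1⁴ + 3⁴ + 1⁴ + 3⁴ + 9⁴ = 1 + 81 + 1 + 81 + 6561 = 6725
6725 → 6⁴ + 7⁴ + 2⁴ + 5⁴ = 1296 + 2401 + 16 + 625 = 4338

4338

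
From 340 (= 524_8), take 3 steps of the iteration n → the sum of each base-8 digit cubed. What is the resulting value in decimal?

35

340 = (5,2,4)_8 → 197
197 = (3,0,5)_8 → 152
152 = (2,3,0)_8 → 35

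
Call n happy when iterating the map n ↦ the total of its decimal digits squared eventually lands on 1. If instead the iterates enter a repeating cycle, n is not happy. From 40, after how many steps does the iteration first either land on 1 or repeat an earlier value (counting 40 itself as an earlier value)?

40 → 16
16 → 37
37 → 58
58 → 89
89 → 145
145 → 42
42 → 20
20 → 4
4 → 16  — 16 repeats.
That took 9 steps.

9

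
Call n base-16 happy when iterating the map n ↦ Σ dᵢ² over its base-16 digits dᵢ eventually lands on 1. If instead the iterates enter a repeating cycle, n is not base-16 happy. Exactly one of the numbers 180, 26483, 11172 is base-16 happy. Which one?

26483

180: 180 → 137 → 145 → 82 → 29 → 170 → 200 → 208 → 169 → 181 → 146 → 85 → 50 → 13 → 169  — repeats 169 (not base-16 happy)
26483: 26483 → 143 → 289 → 6 → 36 → 20 → 17 → 2 → 4 → 16 → 1  — reaches 1 (base-16 happy)
11172: 11172 → 241 → 226 → 200 → 208 → 169 → 181 → 146 → 85 → 50 → 13 → 169  — repeats 169 (not base-16 happy)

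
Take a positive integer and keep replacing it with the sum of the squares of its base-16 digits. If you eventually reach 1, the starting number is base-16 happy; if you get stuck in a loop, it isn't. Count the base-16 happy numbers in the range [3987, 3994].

2

3987: 3987 → 315 → 131 → 73 → 97 → 37 → 29 → 170 → 200 → 208 → 169 → 181 → 146 → 85 → 50 → 13 → 169  — not base-16 happy
3988: 3988 → 322 → 21 → 26 → 101 → 61 → 178 → 125 → 218 → 269 → 170 → 200 → 208 → 169 → 181 → 146 → 85 → 50 → 13 → 169  — not base-16 happy
3989: 3989 → 331 → 138 → 164 → 116 → 65 → 17 → 2 → 4 → 16 → 1  — base-16 happy
3990: 3990 → 342 → 62 → 205 → 313 → 91 → 146 → 85 → 50 → 13 → 169 → 181 → 146  — not base-16 happy
3991: 3991 → 355 → 46 → 200 → 208 → 169 → 181 → 146 → 85 → 50 → 13 → 169  — not base-16 happy
3992: 3992 → 370 → 54 → 45 → 173 → 269 → 170 → 200 → 208 → 169 → 181 → 146 → 85 → 50 → 13 → 169  — not base-16 happy
3993: 3993 → 387 → 74 → 116 → 65 → 17 → 2 → 4 → 16 → 1  — base-16 happy
3994: 3994 → 406 → 118 → 85 → 50 → 13 → 169 → 181 → 146 → 85  — not base-16 happy
base-16 happy: 3989, 3993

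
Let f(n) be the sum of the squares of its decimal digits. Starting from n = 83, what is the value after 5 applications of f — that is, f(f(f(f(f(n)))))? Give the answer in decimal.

42

83 → 8² + 3² = 73
73 → 7² + 3² = 58
58 → 5² + 8² = 89
89 → 8² + 9² = 145
145 → 1² + 4² + 5² = 42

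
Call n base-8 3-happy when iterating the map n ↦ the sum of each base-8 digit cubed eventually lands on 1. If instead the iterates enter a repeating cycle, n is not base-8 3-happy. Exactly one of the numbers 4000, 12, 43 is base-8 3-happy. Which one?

12

4000: 4000 → 623 → 470 → 567 → 560 → 217 → 55 → 559 → 469 → 476 → 434 → 440 → 559  — repeats 559 (not base-8 3-happy)
12: 12 → 65 → 2 → 8 → 1  — reaches 1 (base-8 3-happy)
43: 43 → 152 → 35 → 91 → 55 → 559 → 469 → 476 → 434 → 440 → 559  — repeats 559 (not base-8 3-happy)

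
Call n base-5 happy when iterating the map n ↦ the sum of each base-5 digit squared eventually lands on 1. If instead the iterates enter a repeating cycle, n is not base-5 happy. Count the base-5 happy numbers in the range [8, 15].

1

8: 8 → 10 → 4 → 16 → 10  (repeats 10)
9: 9 → 17 → 13 → 13  (repeats 13)
10: 10 → 4 → 16 → 10  (repeats 10)
11: 11 → 5 → 1  (reaches 1)
12: 12 → 8 → 10 → 4 → 16 → 10  (repeats 10)
13: 13 → 13  (repeats 13)
14: 14 → 20 → 16 → 10 → 4 → 16  (repeats 16)
15: 15 → 9 → 17 → 13 → 13  (repeats 13)
base-5 happy: 11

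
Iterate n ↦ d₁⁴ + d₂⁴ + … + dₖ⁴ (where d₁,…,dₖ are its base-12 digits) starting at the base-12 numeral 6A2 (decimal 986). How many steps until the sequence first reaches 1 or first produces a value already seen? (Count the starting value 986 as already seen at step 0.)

986 = (6,10,2)_12 → 6⁴ + 10⁴ + 2⁴ = 1296 + 10000 + 16 = 11312
11312 = (6,6,6,8)_12 → 6⁴ + 6⁴ + 6⁴ + 8⁴ = 1296 + 1296 + 1296 + 4096 = 7984
7984 = (4,7,5,4)_12 → 4⁴ + 7⁴ + 5⁴ + 4⁴ = 256 + 2401 + 625 + 256 = 3538
3538 = (2,0,6,10)_12 → 2⁴ + 0⁴ + 6⁴ + 10⁴ = 16 + 0 + 1296 + 10000 = 11312  — 11312 repeats.
That took 4 steps.

4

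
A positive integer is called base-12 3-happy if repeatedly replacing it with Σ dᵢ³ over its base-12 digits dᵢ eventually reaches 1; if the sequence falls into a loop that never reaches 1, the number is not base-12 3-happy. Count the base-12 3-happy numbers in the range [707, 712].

5

707: 707 → 2395 → 751 → 476 → 566 → 1366 → 1854 → 1217 → 762 → 368 → 736 → 190 → 1028 → 856 → 1520 → 1728 → 1  — base-12 3-happy
708: 708 → 1395 → 1268 → 1753 → 10 → 1000 → 1611 → 1366 → 1854 → 1217 → 762 → 368 → 736 → 190 → 1028 → 856 → 1520 → 1728 → 1  — base-12 3-happy
709: 709 → 1396 → 1305 → 1458 → 1217 → 762 → 368 → 736 → 190 → 1028 → 856 → 1520 → 1728 → 1  — base-12 3-happy
710: 710 → 1403 → 2572 → 1190 → 547 → 1099 → 1029 → 1073 → 593 → 190 → 1028 → 856 → 1520 → 1728 → 1  — base-12 3-happy
711: 711 → 1422 → 1945 → 219 → 244 → 577 → 65 → 250 → 1513 → 1217 → 762 → 368 → 736 → 190 → 1028 → 856 → 1520 → 1728 → 1  — base-12 3-happy
712: 712 → 1459 → 1344 → 793 → 342 → 288 → 8 → 512 → 755 → 1464 → 1008 → 343 → 415 → 1351 → 1136 → 1855 → 1344  — not base-12 3-happy
base-12 3-happy: 707, 708, 709, 710, 711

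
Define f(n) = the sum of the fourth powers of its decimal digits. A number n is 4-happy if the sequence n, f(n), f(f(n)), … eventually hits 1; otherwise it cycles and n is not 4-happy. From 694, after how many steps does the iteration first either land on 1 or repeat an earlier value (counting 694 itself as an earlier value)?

9

694 → 6⁴ + 9⁴ + 4⁴ = 8113
8113 → 8⁴ + 1⁴ + 1⁴ + 3⁴ = 4179
4179 → 4⁴ + 1⁴ + 7⁴ + 9⁴ = 9219
9219 → 9⁴ + 2⁴ + 1⁴ + 9⁴ = 13139
13139 → 1⁴ + 3⁴ + 1⁴ + 3⁴ + 9⁴ = 6725
6725 → 6⁴ + 7⁴ + 2⁴ + 5⁴ = 4338
4338 → 4⁴ + 3⁴ + 3⁴ + 8⁴ = 4514
4514 → 4⁴ + 5⁴ + 1⁴ + 4⁴ = 1138
1138 → 1⁴ + 1⁴ + 3⁴ + 8⁴ = 4179  — 4179 repeats.
That took 9 steps.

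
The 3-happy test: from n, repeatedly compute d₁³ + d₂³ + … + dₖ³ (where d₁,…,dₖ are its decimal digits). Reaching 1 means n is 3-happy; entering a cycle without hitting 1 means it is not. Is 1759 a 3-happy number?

3-happy

1759 → 1³ + 7³ + 5³ + 9³ = 1 + 343 + 125 + 729 = 1198
1198 → 1³ + 1³ + 9³ + 8³ = 1 + 1 + 729 + 512 = 1243
1243 → 1³ + 2³ + 4³ + 3³ = 1 + 8 + 64 + 27 = 100
100 → 1³ + 0³ + 0³ = 1 + 0 + 0 = 1  — reached 1.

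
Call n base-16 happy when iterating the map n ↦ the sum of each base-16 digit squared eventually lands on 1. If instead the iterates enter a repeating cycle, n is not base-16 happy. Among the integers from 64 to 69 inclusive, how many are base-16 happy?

4

64: 64 → 16 → 1  (reaches 1)
65: 65 → 17 → 2 → 4 → 16 → 1  (reaches 1)
66: 66 → 20 → 17 → 2 → 4 → 16 → 1  (reaches 1)
67: 67 → 25 → 82 → 29 → 170 → 200 → 208 → 169 → 181 → 146 → 85 → 50 → 13 → 169  (repeats 169)
68: 68 → 32 → 4 → 16 → 1  (reaches 1)
69: 69 → 41 → 85 → 50 → 13 → 169 → 181 → 146 → 85  (repeats 85)
base-16 happy: 64, 65, 66, 68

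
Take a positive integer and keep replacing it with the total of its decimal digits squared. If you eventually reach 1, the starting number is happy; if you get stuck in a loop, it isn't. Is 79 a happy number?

79 → 7² + 9² = 130
130 → 1² + 3² + 0² = 10
10 → 1² + 0² = 1  — reached 1.

happy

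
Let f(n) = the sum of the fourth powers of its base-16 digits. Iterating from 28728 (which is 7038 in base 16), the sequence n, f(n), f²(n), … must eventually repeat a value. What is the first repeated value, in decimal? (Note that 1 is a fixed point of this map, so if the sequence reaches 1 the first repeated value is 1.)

28728 = (7,0,3,8)_16 → 7⁴ + 0⁴ + 3⁴ + 8⁴ = 6578
6578 = (1,9,11,2)_16 → 1⁴ + 9⁴ + 11⁴ + 2⁴ = 21219
21219 = (5,2,14,3)_16 → 5⁴ + 2⁴ + 14⁴ + 3⁴ = 39138
39138 = (9,8,14,2)_16 → 9⁴ + 8⁴ + 14⁴ + 2⁴ = 49089
49089 = (11,15,12,1)_16 → 11⁴ + 15⁴ + 12⁴ + 1⁴ = 86003
86003 = (1,4,15,15,3)_16 → 1⁴ + 4⁴ + 15⁴ + 15⁴ + 3⁴ = 101588
101588 = (1,8,12,13,4)_16 → 1⁴ + 8⁴ + 12⁴ + 13⁴ + 4⁴ = 53650
53650 = (13,1,9,2)_16 → 13⁴ + 1⁴ + 9⁴ + 2⁴ = 35139
35139 = (8,9,4,3)_16 → 8⁴ + 9⁴ + 4⁴ + 3⁴ = 10994
10994 = (2,10,15,2)_16 → 2⁴ + 10⁴ + 15⁴ + 2⁴ = 60657
60657 = (14,12,15,1)_16 → 14⁴ + 12⁴ + 15⁴ + 1⁴ = 109778
109778 = (1,10,12,13,2)_16 → 1⁴ + 10⁴ + 12⁴ + 13⁴ + 2⁴ = 59314
59314 = (14,7,11,2)_16 → 14⁴ + 7⁴ + 11⁴ + 2⁴ = 55474
55474 = (13,8,11,2)_16 → 13⁴ + 8⁴ + 11⁴ + 2⁴ = 47314
47314 = (11,8,13,2)_16 → 11⁴ + 8⁴ + 13⁴ + 2⁴ = 47314  — 47314 already appeared earlier.

47314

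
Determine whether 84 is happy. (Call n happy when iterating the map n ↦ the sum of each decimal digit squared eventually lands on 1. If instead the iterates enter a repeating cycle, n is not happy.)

not happy

84 → 8² + 4² = 80
80 → 8² + 0² = 64
64 → 6² + 4² = 52
52 → 5² + 2² = 29
29 → 2² + 9² = 85
85 → 8² + 5² = 89
89 → 8² + 9² = 145
145 → 1² + 4² + 5² = 42
42 → 4² + 2² = 20
20 → 2² + 0² = 4
4 → 4² = 16
16 → 1² + 6² = 37
37 → 3² + 7² = 58
58 → 5² + 8² = 89  — 89 already seen; the sequence cycles without reaching 1.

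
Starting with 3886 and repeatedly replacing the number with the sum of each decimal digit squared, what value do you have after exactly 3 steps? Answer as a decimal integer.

106

3886 → 3² + 8² + 8² + 6² = 9 + 64 + 64 + 36 = 173
173 → 1² + 7² + 3² = 1 + 49 + 9 = 59
59 → 5² + 9² = 25 + 81 = 106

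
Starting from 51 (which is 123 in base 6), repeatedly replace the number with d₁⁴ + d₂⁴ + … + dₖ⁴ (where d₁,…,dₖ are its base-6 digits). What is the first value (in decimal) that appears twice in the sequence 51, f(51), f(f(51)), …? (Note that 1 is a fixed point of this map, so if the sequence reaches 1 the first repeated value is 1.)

98

51 = (1,2,3)_6 → 1⁴ + 2⁴ + 3⁴ = 1 + 16 + 81 = 98
98 = (2,4,2)_6 → 2⁴ + 4⁴ + 2⁴ = 16 + 256 + 16 = 288
288 = (1,2,0,0)_6 → 1⁴ + 2⁴ + 0⁴ + 0⁴ = 1 + 16 + 0 + 0 = 17
17 = (2,5)_6 → 2⁴ + 5⁴ = 16 + 625 = 641
641 = (2,5,4,5)_6 → 2⁴ + 5⁴ + 4⁴ + 5⁴ = 16 + 625 + 256 + 625 = 1522
1522 = (1,1,0,1,4)_6 → 1⁴ + 1⁴ + 0⁴ + 1⁴ + 4⁴ = 1 + 1 + 0 + 1 + 256 = 259
259 = (1,1,1,1)_6 → 1⁴ + 1⁴ + 1⁴ + 1⁴ = 1 + 1 + 1 + 1 = 4
4 = (4)_6 → 4⁴ = 256
256 = (1,1,0,4)_6 → 1⁴ + 1⁴ + 0⁴ + 4⁴ = 1 + 1 + 0 + 256 = 258
258 = (1,1,1,0)_6 → 1⁴ + 1⁴ + 1⁴ + 0⁴ = 1 + 1 + 1 + 0 = 3
3 = (3)_6 → 3⁴ = 81
81 = (2,1,3)_6 → 2⁴ + 1⁴ + 3⁴ = 16 + 1 + 81 = 98  — 98 already appeared earlier.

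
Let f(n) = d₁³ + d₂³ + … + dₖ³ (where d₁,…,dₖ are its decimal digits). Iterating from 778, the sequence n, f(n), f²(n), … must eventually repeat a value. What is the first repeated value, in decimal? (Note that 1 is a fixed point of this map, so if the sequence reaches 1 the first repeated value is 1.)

778 → 7³ + 7³ + 8³ = 343 + 343 + 512 = 1198
1198 → 1³ + 1³ + 9³ + 8³ = 1 + 1 + 729 + 512 = 1243
1243 → 1³ + 2³ + 4³ + 3³ = 1 + 8 + 64 + 27 = 100
100 → 1³ + 0³ + 0³ = 1 + 0 + 0 = 1  — reached the fixed point 1.
1 → 1, so 1 is the first repeated value.

1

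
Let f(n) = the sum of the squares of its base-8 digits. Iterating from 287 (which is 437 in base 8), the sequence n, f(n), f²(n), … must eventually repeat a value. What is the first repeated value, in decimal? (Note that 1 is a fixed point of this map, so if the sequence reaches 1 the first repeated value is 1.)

16

287 = (4,3,7)_8 → 4² + 3² + 7² = 16 + 9 + 49 = 74
74 = (1,1,2)_8 → 1² + 1² + 2² = 1 + 1 + 4 = 6
6 = (6)_8 → 6² = 36
36 = (4,4)_8 → 4² + 4² = 16 + 16 = 32
32 = (4,0)_8 → 4² + 0² = 16 + 0 = 16
16 = (2,0)_8 → 2² + 0² = 4 + 0 = 4
4 = (4)_8 → 4² = 16  — 16 already appeared earlier.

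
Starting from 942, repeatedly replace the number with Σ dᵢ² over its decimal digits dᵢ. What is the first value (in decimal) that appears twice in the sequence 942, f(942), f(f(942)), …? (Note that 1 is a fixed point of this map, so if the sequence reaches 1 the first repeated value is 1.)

942 → 9² + 4² + 2² = 81 + 16 + 4 = 101
101 → 1² + 0² + 1² = 1 + 0 + 1 = 2
2 → 2² = 4
4 → 4² = 16
16 → 1² + 6² = 1 + 36 = 37
37 → 3² + 7² = 9 + 49 = 58
58 → 5² + 8² = 25 + 64 = 89
89 → 8² + 9² = 64 + 81 = 145
145 → 1² + 4² + 5² = 1 + 16 + 25 = 42
42 → 4² + 2² = 16 + 4 = 20
20 → 2² + 0² = 4 + 0 = 4  — 4 already appeared earlier.

4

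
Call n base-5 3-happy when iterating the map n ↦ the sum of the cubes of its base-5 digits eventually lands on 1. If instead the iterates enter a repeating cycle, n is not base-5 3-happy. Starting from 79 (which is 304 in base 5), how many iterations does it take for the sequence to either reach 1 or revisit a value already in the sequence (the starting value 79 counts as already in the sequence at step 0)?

79 = (3,0,4)_5 → 91
91 = (3,3,1)_5 → 55
55 = (2,1,0)_5 → 9
9 = (1,4)_5 → 65
65 = (2,3,0)_5 → 35
35 = (1,2,0)_5 → 9  — 9 repeats.
That took 6 steps.

6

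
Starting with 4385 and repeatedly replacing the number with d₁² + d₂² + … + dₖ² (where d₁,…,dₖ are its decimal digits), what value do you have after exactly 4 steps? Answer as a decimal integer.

61

4385 → 4² + 3² + 8² + 5² = 16 + 9 + 64 + 25 = 114
114 → 1² + 1² + 4² = 1 + 1 + 16 = 18
18 → 1² + 8² = 1 + 64 = 65
65 → 6² + 5² = 36 + 25 = 61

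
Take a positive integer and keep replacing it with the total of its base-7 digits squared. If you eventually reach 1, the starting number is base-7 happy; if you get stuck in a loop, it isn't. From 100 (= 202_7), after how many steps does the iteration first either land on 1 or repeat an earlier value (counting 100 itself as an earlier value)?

5

100 = (2,0,2)_7 → 2² + 0² + 2² = 8
8 = (1,1)_7 → 1² + 1² = 2
2 = (2)_7 → 2² = 4
4 = (4)_7 → 4² = 16
16 = (2,2)_7 → 2² + 2² = 8  — 8 repeats.
That took 5 steps.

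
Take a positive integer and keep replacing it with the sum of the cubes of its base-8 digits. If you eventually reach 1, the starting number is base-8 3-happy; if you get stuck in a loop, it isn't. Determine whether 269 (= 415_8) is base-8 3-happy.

not base-8 3-happy

269 = (4,1,5)_8 → 4³ + 1³ + 5³ = 190
190 = (2,7,6)_8 → 2³ + 7³ + 6³ = 567
567 = (1,0,6,7)_8 → 1³ + 0³ + 6³ + 7³ = 560
560 = (1,0,6,0)_8 → 1³ + 0³ + 6³ + 0³ = 217
217 = (3,3,1)_8 → 3³ + 3³ + 1³ = 55
55 = (6,7)_8 → 6³ + 7³ = 559
559 = (1,0,5,7)_8 → 1³ + 0³ + 5³ + 7³ = 469
469 = (7,2,5)_8 → 7³ + 2³ + 5³ = 476
476 = (7,3,4)_8 → 7³ + 3³ + 4³ = 434
434 = (6,6,2)_8 → 6³ + 6³ + 2³ = 440
440 = (6,7,0)_8 → 6³ + 7³ + 0³ = 559  — 559 already seen; the sequence cycles without reaching 1.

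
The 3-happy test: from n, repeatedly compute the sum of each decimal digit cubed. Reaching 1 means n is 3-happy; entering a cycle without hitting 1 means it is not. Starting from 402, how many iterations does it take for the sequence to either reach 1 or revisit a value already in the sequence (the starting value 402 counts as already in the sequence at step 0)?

4

402 → 4³ + 0³ + 2³ = 72
72 → 7³ + 2³ = 351
351 → 3³ + 5³ + 1³ = 153
153 → 1³ + 5³ + 3³ = 153  — 153 repeats.
That took 4 steps.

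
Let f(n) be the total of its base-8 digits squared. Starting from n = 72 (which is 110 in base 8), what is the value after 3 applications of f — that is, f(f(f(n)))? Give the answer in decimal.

72 = (1,1,0)_8 → 1² + 1² + 0² = 2
2 = (2)_8 → 2² = 4
4 = (4)_8 → 4² = 16

16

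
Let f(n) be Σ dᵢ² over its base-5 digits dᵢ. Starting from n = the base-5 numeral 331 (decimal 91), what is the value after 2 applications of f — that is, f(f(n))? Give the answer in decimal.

91 = (3,3,1)_5 → 3² + 3² + 1² = 19
19 = (3,4)_5 → 3² + 4² = 25

25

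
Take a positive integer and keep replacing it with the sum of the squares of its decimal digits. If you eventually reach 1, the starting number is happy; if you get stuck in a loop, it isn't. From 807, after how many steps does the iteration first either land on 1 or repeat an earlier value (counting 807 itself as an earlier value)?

807 → 8² + 0² + 7² = 64 + 0 + 49 = 113
113 → 1² + 1² + 3² = 1 + 1 + 9 = 11
11 → 1² + 1² = 1 + 1 = 2
2 → 2² = 4
4 → 4² = 16
16 → 1² + 6² = 1 + 36 = 37
37 → 3² + 7² = 9 + 49 = 58
58 → 5² + 8² = 25 + 64 = 89
89 → 8² + 9² = 64 + 81 = 145
145 → 1² + 4² + 5² = 1 + 16 + 25 = 42
42 → 4² + 2² = 16 + 4 = 20
20 → 2² + 0² = 4 + 0 = 4  — 4 repeats.
That took 12 steps.

12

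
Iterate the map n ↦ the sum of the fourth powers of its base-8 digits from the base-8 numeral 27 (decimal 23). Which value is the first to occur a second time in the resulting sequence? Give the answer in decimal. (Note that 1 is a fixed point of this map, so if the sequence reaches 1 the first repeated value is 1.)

1

23 = (2,7)_8 → 2⁴ + 7⁴ = 16 + 2401 = 2417
2417 = (4,5,6,1)_8 → 4⁴ + 5⁴ + 6⁴ + 1⁴ = 256 + 625 + 1296 + 1 = 2178
2178 = (4,2,0,2)_8 → 4⁴ + 2⁴ + 0⁴ + 2⁴ = 256 + 16 + 0 + 16 = 288
288 = (4,4,0)_8 → 4⁴ + 4⁴ + 0⁴ = 256 + 256 + 0 = 512
512 = (1,0,0,0)_8 → 1⁴ + 0⁴ + 0⁴ + 0⁴ = 1 + 0 + 0 + 0 = 1  — reached the fixed point 1.
1 → 1, so 1 is the first repeated value.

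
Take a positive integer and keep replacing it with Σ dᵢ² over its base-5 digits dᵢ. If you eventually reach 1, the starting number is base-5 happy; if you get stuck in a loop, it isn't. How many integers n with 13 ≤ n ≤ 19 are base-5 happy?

13: 13 → 13  (repeats 13)
14: 14 → 20 → 16 → 10 → 4 → 16  (repeats 16)
15: 15 → 9 → 17 → 13 → 13  (repeats 13)
16: 16 → 10 → 4 → 16  (repeats 16)
17: 17 → 13 → 13  (repeats 13)
18: 18 → 18  (repeats 18)
19: 19 → 25 → 1  (reaches 1)
base-5 happy: 19

1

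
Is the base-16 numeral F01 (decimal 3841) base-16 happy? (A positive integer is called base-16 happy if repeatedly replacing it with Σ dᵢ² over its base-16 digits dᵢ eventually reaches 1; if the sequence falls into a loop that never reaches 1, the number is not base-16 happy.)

not base-16 happy

3841 = (15,0,1)_16 → 15² + 0² + 1² = 226
226 = (14,2)_16 → 14² + 2² = 200
200 = (12,8)_16 → 12² + 8² = 208
208 = (13,0)_16 → 13² + 0² = 169
169 = (10,9)_16 → 10² + 9² = 181
181 = (11,5)_16 → 11² + 5² = 146
146 = (9,2)_16 → 9² + 2² = 85
85 = (5,5)_16 → 5² + 5² = 50
50 = (3,2)_16 → 3² + 2² = 13
13 = (13)_16 → 13² = 169  — 169 already seen; the sequence cycles without reaching 1.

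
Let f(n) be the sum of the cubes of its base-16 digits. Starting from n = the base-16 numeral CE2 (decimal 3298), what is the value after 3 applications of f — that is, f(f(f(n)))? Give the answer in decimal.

3298 = (12,14,2)_16 → 12³ + 14³ + 2³ = 1728 + 2744 + 8 = 4480
4480 = (1,1,8,0)_16 → 1³ + 1³ + 8³ + 0³ = 1 + 1 + 512 + 0 = 514
514 = (2,0,2)_16 → 2³ + 0³ + 2³ = 8 + 0 + 8 = 16

16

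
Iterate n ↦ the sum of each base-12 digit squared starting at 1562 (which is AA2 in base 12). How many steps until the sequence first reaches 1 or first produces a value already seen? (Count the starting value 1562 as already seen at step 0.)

12

1562 = (10,10,2)_12 → 10² + 10² + 2² = 100 + 100 + 4 = 204
204 = (1,5,0)_12 → 1² + 5² + 0² = 1 + 25 + 0 = 26
26 = (2,2)_12 → 2² + 2² = 4 + 4 = 8
8 = (8)_12 → 8² = 64
64 = (5,4)_12 → 5² + 4² = 25 + 16 = 41
41 = (3,5)_12 → 3² + 5² = 9 + 25 = 34
34 = (2,10)_12 → 2² + 10² = 4 + 100 = 104
104 = (8,8)_12 → 8² + 8² = 64 + 64 = 128
128 = (10,8)_12 → 10² + 8² = 100 + 64 = 164
164 = (1,1,8)_12 → 1² + 1² + 8² = 1 + 1 + 64 = 66
66 = (5,6)_12 → 5² + 6² = 25 + 36 = 61
61 = (5,1)_12 → 5² + 1² = 25 + 1 = 26  — 26 repeats.
That took 12 steps.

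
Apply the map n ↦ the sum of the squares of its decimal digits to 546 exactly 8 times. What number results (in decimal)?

546 → 5² + 4² + 6² = 25 + 16 + 36 = 77
77 → 7² + 7² = 49 + 49 = 98
98 → 9² + 8² = 81 + 64 = 145
145 → 1² + 4² + 5² = 1 + 16 + 25 = 42
42 → 4² + 2² = 16 + 4 = 20
20 → 2² + 0² = 4 + 0 = 4
4 → 4² = 16
16 → 1² + 6² = 1 + 36 = 37

37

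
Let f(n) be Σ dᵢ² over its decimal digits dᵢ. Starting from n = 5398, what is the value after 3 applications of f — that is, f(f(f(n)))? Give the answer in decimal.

11

5398 → 5² + 3² + 9² + 8² = 25 + 9 + 81 + 64 = 179
179 → 1² + 7² + 9² = 1 + 49 + 81 = 131
131 → 1² + 3² + 1² = 1 + 9 + 1 = 11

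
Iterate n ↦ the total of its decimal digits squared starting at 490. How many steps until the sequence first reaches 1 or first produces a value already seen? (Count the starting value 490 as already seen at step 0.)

490 → 4² + 9² + 0² = 16 + 81 + 0 = 97
97 → 9² + 7² = 81 + 49 = 130
130 → 1² + 3² + 0² = 1 + 9 + 0 = 10
10 → 1² + 0² = 1 + 0 = 1  — reached 1.
That took 4 steps.

4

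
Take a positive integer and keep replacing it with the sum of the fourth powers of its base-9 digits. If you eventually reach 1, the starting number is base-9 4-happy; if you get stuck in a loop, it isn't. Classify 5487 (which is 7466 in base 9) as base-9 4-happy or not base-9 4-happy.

5487 = (7,4,6,6)_9 → 7⁴ + 4⁴ + 6⁴ + 6⁴ = 2401 + 256 + 1296 + 1296 = 5249
5249 = (7,1,7,2)_9 → 7⁴ + 1⁴ + 7⁴ + 2⁴ = 2401 + 1 + 2401 + 16 = 4819
4819 = (6,5,4,4)_9 → 6⁴ + 5⁴ + 4⁴ + 4⁴ = 1296 + 625 + 256 + 256 = 2433
2433 = (3,3,0,3)_9 → 3⁴ + 3⁴ + 0⁴ + 3⁴ = 81 + 81 + 0 + 81 = 243
243 = (3,0,0)_9 → 3⁴ + 0⁴ + 0⁴ = 81 + 0 + 0 = 81
81 = (1,0,0)_9 → 1⁴ + 0⁴ + 0⁴ = 1 + 0 + 0 = 1  — reached 1.

base-9 4-happy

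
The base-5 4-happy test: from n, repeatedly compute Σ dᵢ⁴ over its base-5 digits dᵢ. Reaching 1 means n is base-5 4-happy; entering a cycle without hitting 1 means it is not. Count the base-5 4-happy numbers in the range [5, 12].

5: 5 → 1  (reaches 1)
6: 6 → 2 → 16 → 82 → 98 → 418 → 244 → 594 → 674 → 514 → 528 → 338 → 194 → 354 → 528  (repeats 528)
7: 7 → 17 → 97 → 353 → 353  (repeats 353)
8: 8 → 82 → 98 → 418 → 244 → 594 → 674 → 514 → 528 → 338 → 194 → 354 → 528  (repeats 528)
9: 9 → 257 → 33 → 83 → 163 → 99 → 593 → 499 → 849 → 595 → 593  (repeats 593)
10: 10 → 16 → 82 → 98 → 418 → 244 → 594 → 674 → 514 → 528 → 338 → 194 → 354 → 528  (repeats 528)
11: 11 → 17 → 97 → 353 → 353  (repeats 353)
12: 12 → 32 → 18 → 162 → 34 → 258 → 98 → 418 → 244 → 594 → 674 → 514 → 528 → 338 → 194 → 354 → 528  (repeats 528)
base-5 4-happy: 5

1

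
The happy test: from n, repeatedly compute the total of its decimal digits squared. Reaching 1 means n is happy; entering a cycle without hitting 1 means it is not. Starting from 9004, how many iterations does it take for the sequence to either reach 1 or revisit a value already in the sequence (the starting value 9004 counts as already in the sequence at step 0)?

9004 → 9² + 0² + 0² + 4² = 81 + 0 + 0 + 16 = 97
97 → 9² + 7² = 81 + 49 = 130
130 → 1² + 3² + 0² = 1 + 9 + 0 = 10
10 → 1² + 0² = 1 + 0 = 1  — reached 1.
That took 4 steps.

4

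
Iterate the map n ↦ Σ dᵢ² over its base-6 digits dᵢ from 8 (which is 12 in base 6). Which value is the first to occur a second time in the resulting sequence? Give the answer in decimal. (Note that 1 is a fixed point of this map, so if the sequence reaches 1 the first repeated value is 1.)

5

8 = (1,2)_6 → 1² + 2² = 5
5 = (5)_6 → 5² = 25
25 = (4,1)_6 → 4² + 1² = 17
17 = (2,5)_6 → 2² + 5² = 29
29 = (4,5)_6 → 4² + 5² = 41
41 = (1,0,5)_6 → 1² + 0² + 5² = 26
26 = (4,2)_6 → 4² + 2² = 20
20 = (3,2)_6 → 3² + 2² = 13
13 = (2,1)_6 → 2² + 1² = 5  — 5 already appeared earlier.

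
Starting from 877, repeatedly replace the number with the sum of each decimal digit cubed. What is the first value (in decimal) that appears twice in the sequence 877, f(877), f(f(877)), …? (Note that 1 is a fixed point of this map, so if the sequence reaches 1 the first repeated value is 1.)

877 → 8³ + 7³ + 7³ = 512 + 343 + 343 = 1198
1198 → 1³ + 1³ + 9³ + 8³ = 1 + 1 + 729 + 512 = 1243
1243 → 1³ + 2³ + 4³ + 3³ = 1 + 8 + 64 + 27 = 100
100 → 1³ + 0³ + 0³ = 1 + 0 + 0 = 1  — reached the fixed point 1.
1 → 1, so 1 is the first repeated value.

1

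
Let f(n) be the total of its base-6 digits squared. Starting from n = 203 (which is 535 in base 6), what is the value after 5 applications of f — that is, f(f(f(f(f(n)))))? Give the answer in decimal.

203 = (5,3,5)_6 → 59
59 = (1,3,5)_6 → 35
35 = (5,5)_6 → 50
50 = (1,2,2)_6 → 9
9 = (1,3)_6 → 10

10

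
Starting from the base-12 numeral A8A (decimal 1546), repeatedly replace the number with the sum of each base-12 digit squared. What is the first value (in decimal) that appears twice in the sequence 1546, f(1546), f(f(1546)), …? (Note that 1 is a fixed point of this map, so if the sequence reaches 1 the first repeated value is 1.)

25

1546 = (10,8,10)_12 → 10² + 8² + 10² = 264
264 = (1,10,0)_12 → 1² + 10² + 0² = 101
101 = (8,5)_12 → 8² + 5² = 89
89 = (7,5)_12 → 7² + 5² = 74
74 = (6,2)_12 → 6² + 2² = 40
40 = (3,4)_12 → 3² + 4² = 25
25 = (2,1)_12 → 2² + 1² = 5
5 = (5)_12 → 5² = 25  — 25 already appeared earlier.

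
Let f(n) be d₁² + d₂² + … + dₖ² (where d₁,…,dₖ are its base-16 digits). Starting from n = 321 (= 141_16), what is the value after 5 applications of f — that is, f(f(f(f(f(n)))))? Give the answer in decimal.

29

321 = (1,4,1)_16 → 1² + 4² + 1² = 1 + 16 + 1 = 18
18 = (1,2)_16 → 1² + 2² = 1 + 4 = 5
5 = (5)_16 → 5² = 25
25 = (1,9)_16 → 1² + 9² = 1 + 81 = 82
82 = (5,2)_16 → 5² + 2² = 25 + 4 = 29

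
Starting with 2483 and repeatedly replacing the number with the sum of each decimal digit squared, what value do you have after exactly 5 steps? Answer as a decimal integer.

61

2483 → 2² + 4² + 8² + 3² = 93
93 → 9² + 3² = 90
90 → 9² + 0² = 81
81 → 8² + 1² = 65
65 → 6² + 5² = 61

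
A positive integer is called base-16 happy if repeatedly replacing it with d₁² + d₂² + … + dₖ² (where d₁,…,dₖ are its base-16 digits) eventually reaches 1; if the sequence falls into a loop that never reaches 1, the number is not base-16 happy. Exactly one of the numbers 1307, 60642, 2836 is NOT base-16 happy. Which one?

1307: 1307 → 147 → 90 → 125 → 218 → 269 → 170 → 200 → 208 → 169 → 181 → 146 → 85 → 50 → 13 → 169  — repeats 169 (not base-16 happy)
60642: 60642 → 540 → 149 → 106 → 136 → 128 → 64 → 16 → 1  — reaches 1 (base-16 happy)
2836: 2836 → 138 → 164 → 116 → 65 → 17 → 2 → 4 → 16 → 1  — reaches 1 (base-16 happy)

1307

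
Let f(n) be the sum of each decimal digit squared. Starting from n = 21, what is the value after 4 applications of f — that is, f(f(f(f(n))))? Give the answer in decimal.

21 → 5
5 → 25
25 → 29
29 → 85

85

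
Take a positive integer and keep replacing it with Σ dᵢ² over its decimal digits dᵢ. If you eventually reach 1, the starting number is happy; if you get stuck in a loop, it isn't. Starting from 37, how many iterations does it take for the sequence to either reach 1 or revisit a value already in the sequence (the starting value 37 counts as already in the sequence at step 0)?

8

37 → 3² + 7² = 58
58 → 5² + 8² = 89
89 → 8² + 9² = 145
145 → 1² + 4² + 5² = 42
42 → 4² + 2² = 20
20 → 2² + 0² = 4
4 → 4² = 16
16 → 1² + 6² = 37  — 37 repeats.
That took 8 steps.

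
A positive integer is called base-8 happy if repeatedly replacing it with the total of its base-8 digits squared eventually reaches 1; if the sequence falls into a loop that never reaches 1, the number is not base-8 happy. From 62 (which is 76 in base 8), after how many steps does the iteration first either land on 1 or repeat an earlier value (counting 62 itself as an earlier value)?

9

62 = (7,6)_8 → 7² + 6² = 85
85 = (1,2,5)_8 → 1² + 2² + 5² = 30
30 = (3,6)_8 → 3² + 6² = 45
45 = (5,5)_8 → 5² + 5² = 50
50 = (6,2)_8 → 6² + 2² = 40
40 = (5,0)_8 → 5² + 0² = 25
25 = (3,1)_8 → 3² + 1² = 10
10 = (1,2)_8 → 1² + 2² = 5
5 = (5)_8 → 5² = 25  — 25 repeats.
That took 9 steps.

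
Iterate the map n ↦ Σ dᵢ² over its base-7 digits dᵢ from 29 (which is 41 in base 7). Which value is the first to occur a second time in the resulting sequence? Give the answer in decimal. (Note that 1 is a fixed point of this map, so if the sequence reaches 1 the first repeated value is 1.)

29 = (4,1)_7 → 17
17 = (2,3)_7 → 13
13 = (1,6)_7 → 37
37 = (5,2)_7 → 29  — 29 already appeared earlier.

29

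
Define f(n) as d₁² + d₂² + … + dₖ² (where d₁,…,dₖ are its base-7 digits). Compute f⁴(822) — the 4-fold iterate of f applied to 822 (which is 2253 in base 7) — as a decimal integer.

34

822 = (2,2,5,3)_7 → 42
42 = (6,0)_7 → 36
36 = (5,1)_7 → 26
26 = (3,5)_7 → 34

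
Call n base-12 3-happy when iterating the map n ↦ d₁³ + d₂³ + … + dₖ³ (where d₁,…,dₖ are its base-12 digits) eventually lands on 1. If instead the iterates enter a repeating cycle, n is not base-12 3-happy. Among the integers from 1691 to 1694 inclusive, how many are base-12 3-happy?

1691: 1691 → 3174 → 1217 → 762 → 368 → 736 → 190 → 1028 → 856 → 1520 → 1728 → 1  (reaches 1)
1692: 1692 → 2060 → 548 → 1268 → 1753 → 10 → 1000 → 1611 → 1366 → 1854 → 1217 → 762 → 368 → 736 → 190 → 1028 → 856 → 1520 → 1728 → 1  (reaches 1)
1693: 1693 → 2061 → 765 → 881 → 342 → 288 → 8 → 512 → 755 → 1464 → 1008 → 343 → 415 → 1351 → 1136 → 1855 → 1344 → 793 → 342  (repeats 342)
1694: 1694 → 2068 → 137 → 1456 → 1065 → 1136 → 1855 → 1344 → 793 → 342 → 288 → 8 → 512 → 755 → 1464 → 1008 → 343 → 415 → 1351 → 1136  (repeats 1136)
base-12 3-happy: 1691, 1692

2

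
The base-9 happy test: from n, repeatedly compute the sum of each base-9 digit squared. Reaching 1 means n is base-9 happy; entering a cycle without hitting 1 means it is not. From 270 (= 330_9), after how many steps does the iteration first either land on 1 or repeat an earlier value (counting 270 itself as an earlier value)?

270 = (3,3,0)_9 → 3² + 3² + 0² = 18
18 = (2,0)_9 → 2² + 0² = 4
4 = (4)_9 → 4² = 16
16 = (1,7)_9 → 1² + 7² = 50
50 = (5,5)_9 → 5² + 5² = 50  — 50 repeats.
That took 5 steps.

5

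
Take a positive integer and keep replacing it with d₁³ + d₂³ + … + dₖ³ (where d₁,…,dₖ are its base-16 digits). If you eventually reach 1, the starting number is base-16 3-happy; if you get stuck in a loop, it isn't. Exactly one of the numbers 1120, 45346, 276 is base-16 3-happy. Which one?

1120: 1120 → 280 → 514 → 16 → 1  — reaches 1 (base-16 3-happy)
45346: 45346 → 1348 → 253 → 5572 → 1918 → 3430 → 2629 → 1189 → 1189  — repeats 1189 (not base-16 3-happy)
276: 276 → 66 → 72 → 576 → 72  — repeats 72 (not base-16 3-happy)

1120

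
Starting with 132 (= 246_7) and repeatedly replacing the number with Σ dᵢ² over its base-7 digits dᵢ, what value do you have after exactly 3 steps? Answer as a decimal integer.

4

132 = (2,4,6)_7 → 56
56 = (1,1,0)_7 → 2
2 = (2)_7 → 4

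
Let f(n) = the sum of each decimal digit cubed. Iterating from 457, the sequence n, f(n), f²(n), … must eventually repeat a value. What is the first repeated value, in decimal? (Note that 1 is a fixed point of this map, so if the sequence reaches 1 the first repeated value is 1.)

160

457 → 532
532 → 160
160 → 217
217 → 352
352 → 160  — 160 already appeared earlier.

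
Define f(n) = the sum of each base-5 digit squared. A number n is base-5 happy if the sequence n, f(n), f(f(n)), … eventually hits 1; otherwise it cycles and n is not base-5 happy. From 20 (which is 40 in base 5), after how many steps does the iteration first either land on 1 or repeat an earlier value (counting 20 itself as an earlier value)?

4

20 = (4,0)_5 → 4² + 0² = 16
16 = (3,1)_5 → 3² + 1² = 10
10 = (2,0)_5 → 2² + 0² = 4
4 = (4)_5 → 4² = 16  — 16 repeats.
That took 4 steps.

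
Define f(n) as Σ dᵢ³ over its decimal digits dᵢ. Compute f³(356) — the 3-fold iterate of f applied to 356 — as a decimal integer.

356 → 3³ + 5³ + 6³ = 27 + 125 + 216 = 368
368 → 3³ + 6³ + 8³ = 27 + 216 + 512 = 755
755 → 7³ + 5³ + 5³ = 343 + 125 + 125 = 593

593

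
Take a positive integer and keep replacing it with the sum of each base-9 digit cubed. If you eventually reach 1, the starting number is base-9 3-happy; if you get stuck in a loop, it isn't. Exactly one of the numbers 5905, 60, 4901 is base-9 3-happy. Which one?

4901

5905: 5905 → 1025 → 665 → 1025  — repeats 1025 (not base-9 3-happy)
60: 60 → 432 → 152 → 856 → 128 → 134 → 638 → 1198 → 470 → 476 → 980 → 540 → 432  — repeats 432 (not base-9 3-happy)
4901: 4901 → 621 → 559 → 729 → 1  — reaches 1 (base-9 3-happy)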